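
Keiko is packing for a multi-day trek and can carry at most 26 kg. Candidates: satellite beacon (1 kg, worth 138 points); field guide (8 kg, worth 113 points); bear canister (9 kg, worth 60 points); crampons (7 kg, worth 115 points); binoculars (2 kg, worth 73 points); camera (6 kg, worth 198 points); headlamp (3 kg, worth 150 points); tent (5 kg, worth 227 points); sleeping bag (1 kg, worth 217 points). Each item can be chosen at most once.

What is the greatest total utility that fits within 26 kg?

1118

Taking satellite beacon + crampons + binoculars + camera + headlamp + tent + sleeping bag: 25 kg used, 1118 in utility.
The closest alternative, satellite beacon + field guide + binoculars + camera + headlamp + tent + sleeping bag, reaches only 1116.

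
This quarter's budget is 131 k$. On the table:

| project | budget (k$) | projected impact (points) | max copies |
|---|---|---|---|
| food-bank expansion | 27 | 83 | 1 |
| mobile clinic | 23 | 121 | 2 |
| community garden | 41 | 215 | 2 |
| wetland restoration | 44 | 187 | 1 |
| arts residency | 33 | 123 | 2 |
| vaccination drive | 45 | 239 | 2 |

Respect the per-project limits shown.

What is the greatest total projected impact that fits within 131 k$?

By projected impact per k$: vaccination drive 5.31, mobile clinic 5.26, community garden 5.24, wetland restoration 4.25 lead.
The ratio heuristic lands on mobile clinic + 2×vaccination drive (599) but leaves 18 k$ idle.
The 23 k$ tied up in mobile clinic is better spent on community garden — total rises to 693 (131 k$).

693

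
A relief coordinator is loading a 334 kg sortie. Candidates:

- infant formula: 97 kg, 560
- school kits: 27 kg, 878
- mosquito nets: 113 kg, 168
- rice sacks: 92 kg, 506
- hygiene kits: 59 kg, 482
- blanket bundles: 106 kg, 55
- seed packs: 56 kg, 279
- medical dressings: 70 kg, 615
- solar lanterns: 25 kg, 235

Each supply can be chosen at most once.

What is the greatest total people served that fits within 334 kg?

3049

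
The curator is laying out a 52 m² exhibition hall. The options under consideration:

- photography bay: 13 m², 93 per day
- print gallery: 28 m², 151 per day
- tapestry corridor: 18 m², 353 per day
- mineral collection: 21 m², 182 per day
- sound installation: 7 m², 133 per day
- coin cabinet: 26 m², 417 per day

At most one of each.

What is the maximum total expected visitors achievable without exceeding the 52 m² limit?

903

Ranking by ratio (expected visitors/m²): tapestry corridor 19.61, sound installation 19.00, coin cabinet 16.04, mineral collection 8.67.
Tapestry corridor + sound installation + coin cabinet uses 51 of the 52 m² and totals 903.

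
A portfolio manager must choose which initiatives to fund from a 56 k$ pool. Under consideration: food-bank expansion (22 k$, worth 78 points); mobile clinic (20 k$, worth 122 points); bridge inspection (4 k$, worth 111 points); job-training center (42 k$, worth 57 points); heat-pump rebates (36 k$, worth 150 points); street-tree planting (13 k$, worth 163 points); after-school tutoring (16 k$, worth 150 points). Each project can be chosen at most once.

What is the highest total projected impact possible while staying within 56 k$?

Density check — bridge inspection 27.75, street-tree planting 12.54, after-school tutoring 9.38 are the best per k$.
Taking mobile clinic + bridge inspection + street-tree planting + after-school tutoring: 53 k$ used, 546 in projected impact.
No other feasible combination exceeds 546.

546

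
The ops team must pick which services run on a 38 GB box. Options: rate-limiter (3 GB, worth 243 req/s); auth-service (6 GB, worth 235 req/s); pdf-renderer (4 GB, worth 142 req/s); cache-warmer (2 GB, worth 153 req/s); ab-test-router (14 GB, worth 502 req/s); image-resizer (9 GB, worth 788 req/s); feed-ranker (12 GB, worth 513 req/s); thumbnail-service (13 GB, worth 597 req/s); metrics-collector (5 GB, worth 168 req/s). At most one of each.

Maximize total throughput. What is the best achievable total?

Taking the top-ratio services first gives rate-limiter + auth-service + pdf-renderer + cache-warmer + image-resizer + thumbnail-service for 2158 (37 GB).
Replace pdf-renderer with metrics-collector: the trade gains 26 net, giving 2184 at 38 GB.

2184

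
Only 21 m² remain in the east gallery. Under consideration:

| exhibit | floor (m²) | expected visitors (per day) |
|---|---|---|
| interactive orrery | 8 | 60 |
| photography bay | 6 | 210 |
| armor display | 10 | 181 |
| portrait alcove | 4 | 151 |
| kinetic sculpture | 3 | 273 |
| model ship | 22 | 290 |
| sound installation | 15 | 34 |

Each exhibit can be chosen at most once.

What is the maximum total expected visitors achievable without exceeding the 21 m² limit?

Best packing: interactive orrery + photography bay + portrait alcove + kinetic sculpture — 21 m², 694 total.

694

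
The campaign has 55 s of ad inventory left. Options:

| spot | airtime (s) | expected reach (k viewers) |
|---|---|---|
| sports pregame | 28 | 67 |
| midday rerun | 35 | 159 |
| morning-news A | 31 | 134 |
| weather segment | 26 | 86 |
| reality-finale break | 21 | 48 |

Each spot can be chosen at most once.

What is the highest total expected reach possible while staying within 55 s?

182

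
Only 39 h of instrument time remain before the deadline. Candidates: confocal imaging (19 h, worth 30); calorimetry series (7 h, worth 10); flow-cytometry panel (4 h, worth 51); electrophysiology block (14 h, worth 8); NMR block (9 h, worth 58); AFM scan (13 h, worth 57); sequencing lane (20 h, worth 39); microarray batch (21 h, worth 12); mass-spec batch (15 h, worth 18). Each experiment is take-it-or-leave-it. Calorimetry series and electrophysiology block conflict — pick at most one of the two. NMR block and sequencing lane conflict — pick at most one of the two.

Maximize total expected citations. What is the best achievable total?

Best packing: calorimetry series + flow-cytometry panel + NMR block + AFM scan — 33 h, 176 total.
Runner-up flow-cytometry panel + NMR block + AFM scan tops out at 166.

176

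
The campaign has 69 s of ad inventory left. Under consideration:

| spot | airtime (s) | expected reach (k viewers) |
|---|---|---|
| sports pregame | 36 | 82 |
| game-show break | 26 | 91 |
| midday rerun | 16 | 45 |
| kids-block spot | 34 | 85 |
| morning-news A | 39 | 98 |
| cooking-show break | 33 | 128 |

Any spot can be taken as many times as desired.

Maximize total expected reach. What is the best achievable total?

256

Taking 2×cooking-show break: 66 s used, 256 in expected reach.
Every other selection either busts 69 s or fails to beat 256.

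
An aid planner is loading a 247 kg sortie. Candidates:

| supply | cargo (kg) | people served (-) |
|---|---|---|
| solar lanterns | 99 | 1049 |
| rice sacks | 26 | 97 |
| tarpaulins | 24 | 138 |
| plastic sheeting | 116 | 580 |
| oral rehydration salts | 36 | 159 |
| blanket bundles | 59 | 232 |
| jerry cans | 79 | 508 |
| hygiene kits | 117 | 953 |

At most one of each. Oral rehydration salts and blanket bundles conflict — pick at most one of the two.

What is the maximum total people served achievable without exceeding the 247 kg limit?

Density check — solar lanterns 10.60, hygiene kits 8.15, jerry cans 6.43 are the best per kg.
Taking solar lanterns + tarpaulins + hygiene kits: 240 kg used, 2140 in people served.
The closest alternative, solar lanterns + rice sacks + hygiene kits, reaches only 2099.

2140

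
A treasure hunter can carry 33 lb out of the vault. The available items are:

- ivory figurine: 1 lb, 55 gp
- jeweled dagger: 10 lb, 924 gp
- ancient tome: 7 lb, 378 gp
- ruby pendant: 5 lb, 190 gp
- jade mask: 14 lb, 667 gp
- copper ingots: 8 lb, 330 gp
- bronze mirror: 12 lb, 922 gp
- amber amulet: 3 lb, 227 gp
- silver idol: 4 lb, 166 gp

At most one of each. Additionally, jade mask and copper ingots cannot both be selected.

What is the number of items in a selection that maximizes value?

5

Best achievable value is 2506.
One optimal bundle: ivory figurine + jeweled dagger + ancient tome + bronze mirror + amber amulet (33 lb).
Every optimal selection uses 5 items.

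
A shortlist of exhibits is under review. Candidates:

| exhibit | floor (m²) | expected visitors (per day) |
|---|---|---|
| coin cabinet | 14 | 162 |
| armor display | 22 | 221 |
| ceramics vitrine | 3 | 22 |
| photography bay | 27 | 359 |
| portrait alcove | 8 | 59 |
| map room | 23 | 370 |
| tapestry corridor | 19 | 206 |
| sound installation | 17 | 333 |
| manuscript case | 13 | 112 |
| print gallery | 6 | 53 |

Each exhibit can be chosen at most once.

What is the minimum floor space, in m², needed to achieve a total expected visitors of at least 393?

Minimise m² subject to total expected visitors ≥ 393.
Taking ceramics vitrine + sound installation + print gallery gives 408 (≥ 393) for 26 m².
Any bundle with less than 26 m² falls short of 393.

26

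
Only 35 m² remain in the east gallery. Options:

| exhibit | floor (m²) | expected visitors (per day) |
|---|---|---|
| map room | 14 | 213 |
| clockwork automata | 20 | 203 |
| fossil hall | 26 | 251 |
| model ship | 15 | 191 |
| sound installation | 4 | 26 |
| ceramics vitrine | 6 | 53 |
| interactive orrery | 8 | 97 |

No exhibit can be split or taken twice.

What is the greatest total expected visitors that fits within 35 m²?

The ratio ordering already packs tightly: map room + model ship + ceramics vitrine, 35 m², 457.

457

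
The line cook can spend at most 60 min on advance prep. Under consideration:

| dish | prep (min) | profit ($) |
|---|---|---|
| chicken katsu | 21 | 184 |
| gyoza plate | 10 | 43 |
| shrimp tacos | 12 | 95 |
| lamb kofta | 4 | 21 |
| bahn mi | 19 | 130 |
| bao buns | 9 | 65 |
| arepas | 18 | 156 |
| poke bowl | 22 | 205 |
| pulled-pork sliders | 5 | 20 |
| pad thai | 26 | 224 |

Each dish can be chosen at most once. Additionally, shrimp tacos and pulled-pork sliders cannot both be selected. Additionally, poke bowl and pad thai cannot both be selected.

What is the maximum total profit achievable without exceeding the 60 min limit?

505

Best packing: chicken katsu + shrimp tacos + lamb kofta + poke bowl — 59 min, 505 total.
Nothing else feasible within 60 min beats 505.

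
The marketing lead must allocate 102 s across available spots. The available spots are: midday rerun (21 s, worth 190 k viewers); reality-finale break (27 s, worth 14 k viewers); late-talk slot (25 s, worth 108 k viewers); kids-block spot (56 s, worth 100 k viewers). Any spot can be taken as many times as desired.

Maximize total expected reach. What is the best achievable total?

The ratio ordering already packs tightly: 4×midday rerun, 84 s, 760.
No other feasible combination exceeds 760.

760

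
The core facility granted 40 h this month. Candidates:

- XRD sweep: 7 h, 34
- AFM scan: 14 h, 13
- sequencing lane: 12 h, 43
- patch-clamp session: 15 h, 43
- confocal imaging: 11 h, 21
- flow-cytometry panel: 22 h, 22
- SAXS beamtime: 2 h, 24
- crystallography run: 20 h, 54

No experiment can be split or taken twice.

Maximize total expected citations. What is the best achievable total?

144

The ratio ordering already packs tightly: XRD sweep + sequencing lane + patch-clamp session + SAXS beamtime, 36 h, 144.
The spare 4 h is too small for any remaining experiment, and no exchange beats 144.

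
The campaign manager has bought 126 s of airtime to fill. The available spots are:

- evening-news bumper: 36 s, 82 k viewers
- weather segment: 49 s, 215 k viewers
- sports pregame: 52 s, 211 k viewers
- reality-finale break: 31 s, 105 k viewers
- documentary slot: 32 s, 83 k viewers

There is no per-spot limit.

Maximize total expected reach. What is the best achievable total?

430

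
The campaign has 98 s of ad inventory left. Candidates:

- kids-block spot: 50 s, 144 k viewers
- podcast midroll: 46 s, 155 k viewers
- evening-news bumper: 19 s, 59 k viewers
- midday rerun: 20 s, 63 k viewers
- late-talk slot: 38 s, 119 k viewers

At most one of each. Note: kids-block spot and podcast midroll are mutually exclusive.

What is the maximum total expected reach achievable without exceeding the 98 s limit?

277

The ratio ordering already packs tightly: podcast midroll + evening-news bumper + midday rerun, 85 s, 277.
No other feasible combination exceeds 277.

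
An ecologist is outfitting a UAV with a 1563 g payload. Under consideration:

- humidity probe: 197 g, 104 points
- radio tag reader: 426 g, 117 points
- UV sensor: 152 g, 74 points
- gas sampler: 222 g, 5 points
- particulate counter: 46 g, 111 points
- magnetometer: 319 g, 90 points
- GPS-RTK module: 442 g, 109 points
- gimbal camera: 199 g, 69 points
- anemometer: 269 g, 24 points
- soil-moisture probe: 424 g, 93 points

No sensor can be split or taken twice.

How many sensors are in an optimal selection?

Optimal total is 584.
One optimal bundle: humidity probe + radio tag reader + UV sensor + particulate counter + GPS-RTK module + gimbal camera (1462 g).
Any selection reaching 584 contains exactly 6 sensors.

6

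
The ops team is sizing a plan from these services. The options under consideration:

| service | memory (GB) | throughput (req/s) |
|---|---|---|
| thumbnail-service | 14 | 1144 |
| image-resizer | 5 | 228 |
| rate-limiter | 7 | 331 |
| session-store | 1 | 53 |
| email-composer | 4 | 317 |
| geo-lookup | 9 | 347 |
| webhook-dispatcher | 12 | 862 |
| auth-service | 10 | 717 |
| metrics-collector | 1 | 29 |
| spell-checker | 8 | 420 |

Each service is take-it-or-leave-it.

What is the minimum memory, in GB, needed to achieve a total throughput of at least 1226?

Look for the lowest-memory combination reaching 1226.
thumbnail-service + session-store + metrics-collector reaches 1226 using 16 GB.
Below 16 GB the best achievable stays under 1226.

16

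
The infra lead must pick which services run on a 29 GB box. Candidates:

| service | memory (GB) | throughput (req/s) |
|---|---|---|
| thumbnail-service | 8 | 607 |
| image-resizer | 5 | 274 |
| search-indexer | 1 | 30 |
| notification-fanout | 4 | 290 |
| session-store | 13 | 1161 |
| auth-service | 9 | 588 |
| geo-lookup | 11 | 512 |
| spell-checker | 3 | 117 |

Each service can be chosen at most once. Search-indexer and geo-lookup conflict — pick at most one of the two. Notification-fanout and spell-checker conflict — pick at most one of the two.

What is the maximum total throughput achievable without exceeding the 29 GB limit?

Thumbnail-service + image-resizer + session-store + spell-checker uses 29 of the 29 GB and totals 2159.
Runner-up thumbnail-service + search-indexer + notification-fanout + session-store tops out at 2088.

2159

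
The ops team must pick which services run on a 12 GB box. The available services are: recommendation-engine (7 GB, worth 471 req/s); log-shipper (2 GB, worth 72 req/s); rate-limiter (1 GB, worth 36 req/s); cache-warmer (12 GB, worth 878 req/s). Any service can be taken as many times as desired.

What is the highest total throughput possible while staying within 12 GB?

878

By throughput per GB: cache-warmer 73.17, recommendation-engine 67.29, log-shipper 36.00 lead.
The ratio ordering already packs tightly: cache-warmer, 12 GB, 878.
That's the maximum — no swap from here does better than 878.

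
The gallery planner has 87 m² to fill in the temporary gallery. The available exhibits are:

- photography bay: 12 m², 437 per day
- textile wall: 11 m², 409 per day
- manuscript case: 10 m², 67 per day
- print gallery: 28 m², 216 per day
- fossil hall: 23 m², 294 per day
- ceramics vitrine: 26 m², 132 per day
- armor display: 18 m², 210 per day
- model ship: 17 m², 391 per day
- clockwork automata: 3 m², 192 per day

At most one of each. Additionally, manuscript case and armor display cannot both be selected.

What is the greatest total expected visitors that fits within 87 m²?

1933

Ranking by ratio (expected visitors/m²): clockwork automata 64.00, textile wall 37.18, photography bay 36.42.
Best packing: photography bay + textile wall + fossil hall + armor display + model ship + clockwork automata — 84 m², 1933 total.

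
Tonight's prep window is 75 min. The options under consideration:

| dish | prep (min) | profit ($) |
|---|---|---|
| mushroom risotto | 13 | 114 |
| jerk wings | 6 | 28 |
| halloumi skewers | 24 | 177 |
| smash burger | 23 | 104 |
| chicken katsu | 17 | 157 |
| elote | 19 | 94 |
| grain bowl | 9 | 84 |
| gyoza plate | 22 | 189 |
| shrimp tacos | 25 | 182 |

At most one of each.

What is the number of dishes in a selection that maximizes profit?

4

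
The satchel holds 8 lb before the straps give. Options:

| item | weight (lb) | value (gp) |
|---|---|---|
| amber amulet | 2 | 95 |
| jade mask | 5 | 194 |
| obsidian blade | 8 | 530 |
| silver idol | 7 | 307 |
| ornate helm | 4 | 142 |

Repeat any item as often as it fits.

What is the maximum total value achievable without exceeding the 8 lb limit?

530

Obsidian blade uses 8 of the 8 lb and totals 530.
No other feasible combination exceeds 530.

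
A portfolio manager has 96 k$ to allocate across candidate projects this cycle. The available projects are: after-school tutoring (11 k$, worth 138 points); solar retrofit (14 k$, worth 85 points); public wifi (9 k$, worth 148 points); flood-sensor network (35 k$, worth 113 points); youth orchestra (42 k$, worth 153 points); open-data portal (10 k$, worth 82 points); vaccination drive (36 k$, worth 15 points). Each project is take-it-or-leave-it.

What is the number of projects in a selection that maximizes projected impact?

Optimal total is 606.
One optimal bundle: after-school tutoring + solar retrofit + public wifi + youth orchestra + open-data portal (86 k$).
Any selection reaching 606 contains exactly 5 projects.

5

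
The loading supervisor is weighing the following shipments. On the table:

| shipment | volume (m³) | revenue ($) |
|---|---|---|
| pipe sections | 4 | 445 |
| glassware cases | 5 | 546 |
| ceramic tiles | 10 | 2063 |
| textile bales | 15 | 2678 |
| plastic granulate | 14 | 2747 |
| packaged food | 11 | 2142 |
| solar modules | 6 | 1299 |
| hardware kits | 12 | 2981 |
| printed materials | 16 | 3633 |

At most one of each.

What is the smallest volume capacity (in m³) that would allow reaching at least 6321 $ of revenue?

28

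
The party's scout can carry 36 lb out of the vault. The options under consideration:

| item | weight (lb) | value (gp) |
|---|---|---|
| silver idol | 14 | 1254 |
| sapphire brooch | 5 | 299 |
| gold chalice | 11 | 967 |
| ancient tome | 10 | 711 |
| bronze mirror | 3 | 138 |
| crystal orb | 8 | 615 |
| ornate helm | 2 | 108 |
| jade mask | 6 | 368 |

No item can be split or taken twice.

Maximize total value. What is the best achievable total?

2974

Ranking by ratio (value/lb): silver idol 89.57, gold chalice 87.91, crystal orb 76.88.
The ratio heuristic lands on silver idol + gold chalice + crystal orb + ornate helm (2944) but leaves 1 lb idle.
Dropping ornate helm frees 2 lb; slotting in bronze mirror (3 lb) lifts the total to 2974 at 36 lb.
An exhaustive check of the 256 subsets confirms 2974.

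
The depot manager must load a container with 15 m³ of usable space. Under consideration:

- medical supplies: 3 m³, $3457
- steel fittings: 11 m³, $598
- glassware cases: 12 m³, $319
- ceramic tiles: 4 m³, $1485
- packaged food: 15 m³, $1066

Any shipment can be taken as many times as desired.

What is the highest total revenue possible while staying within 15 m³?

Taking 5×medical supplies: 15 m³ used, 17285 in revenue.
No other feasible combination exceeds 17285.

17285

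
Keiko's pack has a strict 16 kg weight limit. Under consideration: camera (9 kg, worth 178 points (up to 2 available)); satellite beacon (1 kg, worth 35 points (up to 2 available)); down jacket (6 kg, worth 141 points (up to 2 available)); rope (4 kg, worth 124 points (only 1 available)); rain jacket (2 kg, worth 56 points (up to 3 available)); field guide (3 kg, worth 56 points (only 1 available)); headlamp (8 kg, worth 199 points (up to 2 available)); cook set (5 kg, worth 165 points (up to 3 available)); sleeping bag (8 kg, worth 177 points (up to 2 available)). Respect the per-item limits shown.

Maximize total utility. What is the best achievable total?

By utility per kg: satellite beacon 35.00, cook set 33.00, rope 31.00 lead.
Greedy by ratio would take 2×satellite beacon + rope + 2×cook set: 16 kg used, total 524.
Replace satellite beacon and rope with cook set: the trade gains 6 net, giving 530 at 16 kg.

530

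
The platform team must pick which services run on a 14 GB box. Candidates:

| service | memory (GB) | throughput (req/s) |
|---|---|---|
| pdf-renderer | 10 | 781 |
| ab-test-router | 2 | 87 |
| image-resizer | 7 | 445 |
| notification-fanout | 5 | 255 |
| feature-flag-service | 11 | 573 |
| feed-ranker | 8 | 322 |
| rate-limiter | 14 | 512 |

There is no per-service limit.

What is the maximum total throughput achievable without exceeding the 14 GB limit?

955

Pdf-renderer + 2×ab-test-router uses 14 of the 14 GB and totals 955.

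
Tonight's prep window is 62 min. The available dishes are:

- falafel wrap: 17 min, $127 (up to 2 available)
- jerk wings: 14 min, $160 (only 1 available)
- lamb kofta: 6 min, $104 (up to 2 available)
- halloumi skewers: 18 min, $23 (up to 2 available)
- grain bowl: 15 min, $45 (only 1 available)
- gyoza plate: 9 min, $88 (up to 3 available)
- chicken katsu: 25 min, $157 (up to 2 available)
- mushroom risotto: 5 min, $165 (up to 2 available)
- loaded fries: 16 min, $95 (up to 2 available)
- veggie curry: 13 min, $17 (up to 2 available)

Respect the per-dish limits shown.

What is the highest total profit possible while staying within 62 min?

Taking the top-ratio dishes first gives jerk wings + 2×lamb kofta + 2×gyoza plate + 2×mushroom risotto for 874 (54 min).
Replace gyoza plate with falafel wrap: the trade gains 39 net, giving 913 at 62 min.
Nothing else within 62 min beats 913.

913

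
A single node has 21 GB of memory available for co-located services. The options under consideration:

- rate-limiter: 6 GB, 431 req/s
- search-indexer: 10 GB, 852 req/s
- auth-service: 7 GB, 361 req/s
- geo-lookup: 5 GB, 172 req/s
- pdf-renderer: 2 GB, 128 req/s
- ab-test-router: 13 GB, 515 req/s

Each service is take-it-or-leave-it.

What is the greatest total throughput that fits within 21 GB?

By throughput per GB: search-indexer 85.20, rate-limiter 71.83, pdf-renderer 64.00 lead.
A density-first pass picks rate-limiter + search-indexer + pdf-renderer — 1411 at 18 GB.
Dropping pdf-renderer frees 2 GB; slotting in geo-lookup (5 GB) lifts the total to 1455 at 21 GB.
Every other selection either busts 21 GB or fails to beat 1455.

1455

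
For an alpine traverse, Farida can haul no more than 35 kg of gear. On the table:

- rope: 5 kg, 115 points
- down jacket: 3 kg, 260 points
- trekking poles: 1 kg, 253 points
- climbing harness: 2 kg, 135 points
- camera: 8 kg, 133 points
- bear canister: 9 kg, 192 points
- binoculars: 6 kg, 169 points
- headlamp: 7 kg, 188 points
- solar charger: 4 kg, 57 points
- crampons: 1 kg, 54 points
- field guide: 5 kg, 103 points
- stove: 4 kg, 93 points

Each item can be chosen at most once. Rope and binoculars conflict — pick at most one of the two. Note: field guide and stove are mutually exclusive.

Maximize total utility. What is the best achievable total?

1354

Best packing: down jacket + trekking poles + climbing harness + bear canister + binoculars + headlamp + crampons + field guide — 34 kg, 1354 total.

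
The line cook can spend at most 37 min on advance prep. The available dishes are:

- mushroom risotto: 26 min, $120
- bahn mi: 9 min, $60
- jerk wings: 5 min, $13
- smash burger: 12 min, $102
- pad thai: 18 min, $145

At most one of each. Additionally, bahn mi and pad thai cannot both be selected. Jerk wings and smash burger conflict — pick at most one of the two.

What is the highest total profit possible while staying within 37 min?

247

Best packing: smash burger + pad thai — 30 min, 247 total.
Runner-up mushroom risotto + bahn mi tops out at 180.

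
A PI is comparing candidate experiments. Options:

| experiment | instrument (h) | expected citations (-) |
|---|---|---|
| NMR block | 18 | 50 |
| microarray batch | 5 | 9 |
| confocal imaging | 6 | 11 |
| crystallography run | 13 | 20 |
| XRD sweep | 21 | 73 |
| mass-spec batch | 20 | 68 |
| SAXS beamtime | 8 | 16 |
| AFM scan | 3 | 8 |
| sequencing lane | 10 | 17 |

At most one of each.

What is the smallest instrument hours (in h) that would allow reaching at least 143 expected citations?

44

Minimise h subject to total expected citations ≥ 143.
Taking XRD sweep + mass-spec batch + AFM scan gives 149 (≥ 143) for 44 h.
No combination under 44 h hits 143.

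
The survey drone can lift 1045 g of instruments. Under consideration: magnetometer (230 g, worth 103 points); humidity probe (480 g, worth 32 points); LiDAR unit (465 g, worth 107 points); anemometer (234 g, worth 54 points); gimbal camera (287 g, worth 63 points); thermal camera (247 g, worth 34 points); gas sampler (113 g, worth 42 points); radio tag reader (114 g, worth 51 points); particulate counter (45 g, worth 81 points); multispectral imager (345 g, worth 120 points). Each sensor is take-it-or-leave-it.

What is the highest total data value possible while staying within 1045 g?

By data value per g: particulate counter 1.80, magnetometer 0.45, radio tag reader 0.45 lead.
Filling by ratio: magnetometer + gas sampler + radio tag reader + particulate counter + multispectral imager for 397, with 198 g left unused.
Dropping gas sampler frees 113 g; slotting in gimbal camera (287 g) lifts the total to 418 at 1021 g.
The spare 24 g is too small for any remaining sensor, and no exchange beats 418.

418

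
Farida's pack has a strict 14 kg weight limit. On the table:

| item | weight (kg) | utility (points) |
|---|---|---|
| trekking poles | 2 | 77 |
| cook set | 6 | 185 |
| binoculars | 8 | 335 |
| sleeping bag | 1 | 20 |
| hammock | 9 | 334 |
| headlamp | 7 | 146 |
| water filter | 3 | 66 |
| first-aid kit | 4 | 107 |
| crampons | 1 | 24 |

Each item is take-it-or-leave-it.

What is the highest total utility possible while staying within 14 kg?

520

By utility per kg: binoculars 41.88, trekking poles 38.50, hammock 37.11, cook set 30.83 lead.
Taking the top-ratio items first gives trekking poles + binoculars + first-aid kit for 519 (14 kg).
Replace trekking poles and first-aid kit with cook set: the trade gains 1 net, giving 520 at 14 kg.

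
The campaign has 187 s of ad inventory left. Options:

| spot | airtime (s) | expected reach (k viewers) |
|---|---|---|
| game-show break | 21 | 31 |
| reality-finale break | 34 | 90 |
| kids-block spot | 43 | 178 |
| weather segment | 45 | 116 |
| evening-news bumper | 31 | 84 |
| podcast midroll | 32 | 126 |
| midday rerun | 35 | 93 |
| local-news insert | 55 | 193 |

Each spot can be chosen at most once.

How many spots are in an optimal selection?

5

Optimal total is 621.
For example game-show break + kids-block spot + podcast midroll + midday rerun + local-news insert achieves it, using 186 s.
Every optimal selection uses 5 spots.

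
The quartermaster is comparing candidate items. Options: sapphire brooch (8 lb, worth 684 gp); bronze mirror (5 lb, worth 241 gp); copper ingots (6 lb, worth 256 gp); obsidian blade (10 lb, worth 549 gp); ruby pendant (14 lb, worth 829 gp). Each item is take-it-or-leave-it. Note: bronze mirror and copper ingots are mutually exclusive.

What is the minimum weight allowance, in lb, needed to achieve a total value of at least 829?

Look for the lowest-weight combination reaching 829.
sapphire brooch + bronze mirror: 925 value at 13 lb.
No combination under 13 lb hits 829.

13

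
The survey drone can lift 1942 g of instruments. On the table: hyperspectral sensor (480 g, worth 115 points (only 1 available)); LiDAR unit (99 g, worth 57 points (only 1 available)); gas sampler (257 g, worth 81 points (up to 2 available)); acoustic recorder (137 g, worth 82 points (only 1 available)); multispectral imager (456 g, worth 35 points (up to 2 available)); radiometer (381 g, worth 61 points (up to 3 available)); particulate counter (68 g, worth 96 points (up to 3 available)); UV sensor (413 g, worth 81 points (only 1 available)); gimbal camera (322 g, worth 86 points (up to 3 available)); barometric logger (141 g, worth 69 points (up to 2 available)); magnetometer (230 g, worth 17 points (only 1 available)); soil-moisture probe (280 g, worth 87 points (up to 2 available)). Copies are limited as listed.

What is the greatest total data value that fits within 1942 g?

Filling by ratio: LiDAR unit + 2×gas sampler + acoustic recorder + 3×particulate counter + 2×barometric logger + 2×soil-moisture probe for 901, with 146 g left unused.
Replace 2×gas sampler with 2×gimbal camera: the trade gains 10 net, giving 911 at 1926 g.
That's the maximum — no swap from here does better than 911.

911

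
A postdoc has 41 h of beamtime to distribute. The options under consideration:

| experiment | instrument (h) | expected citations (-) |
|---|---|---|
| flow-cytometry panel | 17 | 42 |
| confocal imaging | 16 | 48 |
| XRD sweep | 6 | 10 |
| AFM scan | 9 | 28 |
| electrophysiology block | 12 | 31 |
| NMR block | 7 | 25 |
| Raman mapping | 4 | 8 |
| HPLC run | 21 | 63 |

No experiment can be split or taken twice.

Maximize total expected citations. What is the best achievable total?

124

Greedy by ratio would take confocal imaging + AFM scan + NMR block + Raman mapping: 36 h used, total 109.
The 16 h tied up in confocal imaging is better spent on HPLC run — total rises to 124 (41 h).
The closest alternative, electrophysiology block + NMR block + HPLC run, reaches only 119.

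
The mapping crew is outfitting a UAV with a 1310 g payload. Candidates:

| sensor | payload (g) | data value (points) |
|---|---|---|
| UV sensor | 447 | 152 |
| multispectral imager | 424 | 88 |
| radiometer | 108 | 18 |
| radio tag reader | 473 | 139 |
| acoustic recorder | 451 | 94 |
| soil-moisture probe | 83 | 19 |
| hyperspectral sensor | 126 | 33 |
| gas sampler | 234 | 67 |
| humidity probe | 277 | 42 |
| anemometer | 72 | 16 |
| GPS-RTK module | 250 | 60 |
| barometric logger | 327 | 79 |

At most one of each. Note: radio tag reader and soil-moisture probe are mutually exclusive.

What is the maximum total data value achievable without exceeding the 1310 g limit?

391

Density check — UV sensor 0.34, radio tag reader 0.29, gas sampler 0.29 are the best per g.
Best packing: UV sensor + radio tag reader + hyperspectral sensor + gas sampler — 1280 g, 391 total.
Every other selection either busts 1310 g or breaks a pairing rule or fails to beat 391.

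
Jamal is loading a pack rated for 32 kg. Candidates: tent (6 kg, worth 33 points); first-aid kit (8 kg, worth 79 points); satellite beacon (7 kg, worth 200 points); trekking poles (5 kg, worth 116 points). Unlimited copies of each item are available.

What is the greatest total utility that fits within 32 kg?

832

Greedy by ratio would take 4×satellite beacon: 28 kg used, total 800.
The 7 kg tied up in satellite beacon is better spent on 2×trekking poles — total rises to 832 (31 kg).
Nothing else within 32 kg beats 832.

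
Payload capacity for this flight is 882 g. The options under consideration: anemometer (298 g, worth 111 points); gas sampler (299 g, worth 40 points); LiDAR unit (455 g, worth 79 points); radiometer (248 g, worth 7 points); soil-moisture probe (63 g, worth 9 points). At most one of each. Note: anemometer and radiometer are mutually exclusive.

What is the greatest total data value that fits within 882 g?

Best packing: anemometer + LiDAR unit + soil-moisture probe — 816 g, 199 total.
The spare 66 g is too small for any remaining sensor, and no feasible exchange beats 199.

199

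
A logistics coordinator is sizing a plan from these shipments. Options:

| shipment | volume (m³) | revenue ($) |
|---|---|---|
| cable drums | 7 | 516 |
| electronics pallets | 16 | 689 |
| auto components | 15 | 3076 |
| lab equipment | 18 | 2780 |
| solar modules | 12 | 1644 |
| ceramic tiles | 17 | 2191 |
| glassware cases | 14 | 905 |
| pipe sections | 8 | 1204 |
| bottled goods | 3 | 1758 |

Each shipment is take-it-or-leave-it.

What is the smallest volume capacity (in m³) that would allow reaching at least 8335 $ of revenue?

44

Look for the lowest-volume combination reaching 8335.
auto components + lab equipment + pipe sections + bottled goods: 8818 revenue at 44 m³.
No combination under 44 m³ hits 8335.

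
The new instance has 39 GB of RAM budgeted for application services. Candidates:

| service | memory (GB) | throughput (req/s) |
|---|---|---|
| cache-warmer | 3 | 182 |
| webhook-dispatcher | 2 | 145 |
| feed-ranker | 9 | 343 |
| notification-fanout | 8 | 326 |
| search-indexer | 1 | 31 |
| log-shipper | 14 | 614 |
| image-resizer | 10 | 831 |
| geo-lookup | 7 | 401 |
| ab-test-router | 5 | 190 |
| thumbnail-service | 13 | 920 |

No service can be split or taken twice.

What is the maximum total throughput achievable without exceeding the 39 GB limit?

2555

By throughput per GB: image-resizer 83.10, webhook-dispatcher 72.50, thumbnail-service 70.77, cache-warmer 60.67 lead.
A density-first pass picks cache-warmer + webhook-dispatcher + search-indexer + image-resizer + geo-lookup + thumbnail-service — 2510 at 36 GB.
Replace webhook-dispatcher with ab-test-router: the trade gains 45 net, giving 2555 at 39 GB.
That's the maximum — no swap from here does better than 2555.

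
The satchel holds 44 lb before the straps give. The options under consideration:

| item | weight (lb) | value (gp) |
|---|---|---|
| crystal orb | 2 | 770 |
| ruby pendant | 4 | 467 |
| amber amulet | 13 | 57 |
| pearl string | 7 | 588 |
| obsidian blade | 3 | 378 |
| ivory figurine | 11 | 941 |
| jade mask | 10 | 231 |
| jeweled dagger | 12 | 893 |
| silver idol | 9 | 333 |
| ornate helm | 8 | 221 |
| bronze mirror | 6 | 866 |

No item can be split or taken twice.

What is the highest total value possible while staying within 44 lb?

4525

Density check — crystal orb 385.00, bronze mirror 144.33, obsidian blade 126.00 are the best per lb.
The ratio heuristic lands on crystal orb + ruby pendant + pearl string + obsidian blade + ivory figurine + silver idol + bronze mirror (4343) but leaves 2 lb idle.
Dropping obsidian blade and silver idol frees 12 lb; slotting in jeweled dagger (12 lb) lifts the total to 4525 at 42 lb.
The spare 2 lb is too small for any remaining item, and no exchange beats 4525.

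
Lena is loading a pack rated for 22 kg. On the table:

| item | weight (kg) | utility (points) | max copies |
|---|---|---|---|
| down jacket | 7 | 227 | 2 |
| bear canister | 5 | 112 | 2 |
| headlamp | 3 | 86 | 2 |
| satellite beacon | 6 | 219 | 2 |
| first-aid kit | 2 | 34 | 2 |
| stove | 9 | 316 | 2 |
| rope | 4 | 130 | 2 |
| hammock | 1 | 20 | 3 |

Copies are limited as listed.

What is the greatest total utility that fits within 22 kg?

Ranking by ratio (utility/kg): satellite beacon 36.50, stove 35.11, rope 32.50, down jacket 32.43.
The ratio ordering already packs tightly: 2×satellite beacon + stove + hammock, 22 kg, 774.
Nothing else within 22 kg beats 774.

774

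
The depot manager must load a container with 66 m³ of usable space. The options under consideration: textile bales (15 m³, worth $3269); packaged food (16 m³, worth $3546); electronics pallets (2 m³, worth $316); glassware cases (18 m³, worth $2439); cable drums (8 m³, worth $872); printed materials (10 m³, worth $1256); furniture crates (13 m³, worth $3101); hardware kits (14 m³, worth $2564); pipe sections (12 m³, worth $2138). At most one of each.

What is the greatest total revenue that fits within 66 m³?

13352

The ratio heuristic lands on textile bales + packaged food + electronics pallets + furniture crates + hardware kits (12796) but leaves 6 m³ idle.
The 2 m³ tied up in electronics pallets is better spent on cable drums — total rises to 13352 (66 m³).
Next best is textile bales + packaged food + printed materials + furniture crates + pipe sections at 13310 (66 m³) — short by 42.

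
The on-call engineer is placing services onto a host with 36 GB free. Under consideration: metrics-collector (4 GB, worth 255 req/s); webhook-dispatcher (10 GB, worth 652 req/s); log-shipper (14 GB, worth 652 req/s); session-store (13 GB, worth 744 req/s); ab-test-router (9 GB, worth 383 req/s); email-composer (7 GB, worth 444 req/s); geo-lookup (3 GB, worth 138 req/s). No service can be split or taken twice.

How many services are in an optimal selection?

4

Optimal total is 2095.
metrics-collector + webhook-dispatcher + session-store + email-composer hits 2095 at 34 GB.
All optima have 4 services.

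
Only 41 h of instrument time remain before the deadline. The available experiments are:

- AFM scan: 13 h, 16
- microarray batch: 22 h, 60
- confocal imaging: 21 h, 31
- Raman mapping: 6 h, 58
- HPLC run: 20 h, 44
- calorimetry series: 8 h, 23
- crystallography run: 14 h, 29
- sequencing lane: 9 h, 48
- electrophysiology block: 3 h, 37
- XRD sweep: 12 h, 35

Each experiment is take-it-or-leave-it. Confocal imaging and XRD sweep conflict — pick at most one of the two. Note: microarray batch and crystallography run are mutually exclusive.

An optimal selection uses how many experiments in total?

Optimal total is 203.
One optimal bundle: microarray batch + Raman mapping + sequencing lane + electrophysiology block (40 h).
Any selection reaching 203 contains exactly 4 experiments.

4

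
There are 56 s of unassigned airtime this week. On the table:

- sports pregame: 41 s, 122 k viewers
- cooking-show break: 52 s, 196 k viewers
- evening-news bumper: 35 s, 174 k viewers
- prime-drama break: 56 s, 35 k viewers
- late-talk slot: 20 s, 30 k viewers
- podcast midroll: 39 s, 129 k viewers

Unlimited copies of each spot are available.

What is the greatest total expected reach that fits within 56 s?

204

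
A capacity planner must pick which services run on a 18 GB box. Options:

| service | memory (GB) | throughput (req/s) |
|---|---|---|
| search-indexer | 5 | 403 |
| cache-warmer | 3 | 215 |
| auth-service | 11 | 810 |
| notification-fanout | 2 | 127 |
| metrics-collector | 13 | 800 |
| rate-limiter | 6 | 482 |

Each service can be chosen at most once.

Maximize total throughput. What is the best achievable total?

1340

Greedy by ratio would take search-indexer + cache-warmer + notification-fanout + rate-limiter: 16 GB used, total 1227.
The 9 GB tied up in cache-warmer and rate-limiter is better spent on auth-service — total rises to 1340 (18 GB).
Runner-up auth-service + rate-limiter tops out at 1292.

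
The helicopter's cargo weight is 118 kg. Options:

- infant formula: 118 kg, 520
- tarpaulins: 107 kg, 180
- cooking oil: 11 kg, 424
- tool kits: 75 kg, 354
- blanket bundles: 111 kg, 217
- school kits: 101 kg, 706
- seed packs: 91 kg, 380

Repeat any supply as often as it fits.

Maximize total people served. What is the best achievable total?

4240

Best packing: 10×cooking oil — 110 kg, 4240 total.
Nothing else within 118 kg beats 4240.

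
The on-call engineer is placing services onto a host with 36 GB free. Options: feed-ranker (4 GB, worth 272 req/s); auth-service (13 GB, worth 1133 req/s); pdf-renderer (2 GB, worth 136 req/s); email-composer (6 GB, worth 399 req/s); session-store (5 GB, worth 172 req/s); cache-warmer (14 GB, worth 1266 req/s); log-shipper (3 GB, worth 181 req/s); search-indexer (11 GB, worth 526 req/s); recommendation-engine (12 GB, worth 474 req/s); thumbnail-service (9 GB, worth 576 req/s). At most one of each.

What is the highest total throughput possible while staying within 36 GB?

2988

Density check — cache-warmer 90.43, auth-service 87.15, feed-ranker 68.00 are the best per GB.
Feed-ranker + auth-service + pdf-renderer + cache-warmer + log-shipper uses 36 of the 36 GB and totals 2988.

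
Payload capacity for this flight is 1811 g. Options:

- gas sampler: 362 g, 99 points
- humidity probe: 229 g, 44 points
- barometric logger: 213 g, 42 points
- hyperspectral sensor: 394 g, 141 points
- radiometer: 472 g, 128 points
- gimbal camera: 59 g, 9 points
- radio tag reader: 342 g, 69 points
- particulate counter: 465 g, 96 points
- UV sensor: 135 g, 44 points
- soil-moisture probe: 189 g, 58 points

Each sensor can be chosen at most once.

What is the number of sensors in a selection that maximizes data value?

6

The maximum data value within 1811 g is 514.
gas sampler + humidity probe + hyperspectral sensor + radiometer + UV sensor + soil-moisture probe hits 514 at 1781 g.
Every optimal selection uses 6 sensors.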